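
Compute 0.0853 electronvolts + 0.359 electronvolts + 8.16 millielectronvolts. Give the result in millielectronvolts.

452.46 millielectronvolts

In millielectronvolts:
  0.0853 electronvolts = 0.0853 × 10^3 millielectronvolts = 85.3
  0.359 electronvolts = 0.359 × 10^3 millielectronvolts = 359
  8.16 millielectronvolts → 8.16
Sum: 85.3 + 359 + 8.16 = 452.46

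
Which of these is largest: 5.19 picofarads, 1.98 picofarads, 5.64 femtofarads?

5.19 picofarads

5.19 picofarads = 0.00000000000519 farads
1.98 picofarads = 0.00000000000198 farads
5.64 femtofarads = 0.00000000000000564 farads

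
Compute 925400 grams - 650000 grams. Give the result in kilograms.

In kilograms:
  925400 grams = 925400 × 10⁻³ kilograms = 925.4
  650000 grams = 650000 × 10⁻³ kilograms = 650
Difference: 925.4 - 650 = 275.4

275.4 kilograms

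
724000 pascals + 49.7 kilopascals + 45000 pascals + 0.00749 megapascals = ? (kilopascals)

826.19 kilopascals

In kilopascals:
  724000 pascals = 724000e-3 kilopascals = 724
  49.7 kilopascals → 49.7
  45000 pascals = 45000e-3 kilopascals = 45
  0.00749 megapascals = 0.00749e3 kilopascals = 7.49
Sum: 724 + 49.7 + 45 + 7.49 = 826.19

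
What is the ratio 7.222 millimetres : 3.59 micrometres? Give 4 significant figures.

(7.222e-3) / (3.59e-6) = 2.0117e3

2012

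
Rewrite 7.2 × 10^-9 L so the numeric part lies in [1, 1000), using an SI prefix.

= 7.2 × 10^-9 L; 10^-9 is nano.

7.2 nL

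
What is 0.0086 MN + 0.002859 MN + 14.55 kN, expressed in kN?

26.009 kN

In kN:
  0.0086 MN = 0.0086 × 10^3 kN = 8.6
  0.002859 MN = 0.002859 × 10^3 kN = 2.859
  14.55 kN → 14.55
Sum: 8.6 + 2.859 + 14.55 = 26.009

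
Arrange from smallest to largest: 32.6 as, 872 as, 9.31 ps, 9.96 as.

32.6 as = 0.0000000000000000326 s
872 as = 0.000000000000000872 s
9.31 ps = 0.00000000000931 s
9.96 as = 0.00000000000000000996 s

9.96 as < 32.6 as < 872 as < 9.31 ps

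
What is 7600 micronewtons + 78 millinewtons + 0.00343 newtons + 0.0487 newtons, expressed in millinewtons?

137.73 millinewtons

In millinewtons:
  7600 micronewtons = 7600e-3 millinewtons = 7.6
  78 millinewtons → 78
  0.00343 newtons = 0.00343e3 millinewtons = 3.43
  0.0487 newtons = 0.0487e3 millinewtons = 48.7
Sum: 7.6 + 78 + 3.43 + 48.7 = 137.73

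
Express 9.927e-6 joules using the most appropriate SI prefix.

= 9.927e-6 joules; 1e-6 is micro.

9.927 microjoules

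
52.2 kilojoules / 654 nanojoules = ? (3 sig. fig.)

(52.2 × 10³) / (654 × 10⁻⁹) = 0.07982 × 10¹²

79800000000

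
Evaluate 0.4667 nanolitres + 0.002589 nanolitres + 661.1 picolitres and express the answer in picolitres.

In picolitres:
  0.4667 nanolitres = 0.4667e3 picolitres = 466.7
  0.002589 nanolitres = 0.002589e3 picolitres = 2.589
  661.1 picolitres → 661.1
Sum: 466.7 + 2.589 + 661.1 = 1130.389

1130.389 picolitres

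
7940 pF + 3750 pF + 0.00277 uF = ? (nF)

In nF:
  7940 pF = 7940 × 10⁻³ nF = 7.94
  3750 pF = 3750 × 10⁻³ nF = 3.75
  0.00277 uF = 0.00277 × 10³ nF = 2.77
Sum: 7.94 + 3.75 + 2.77 = 14.46

14.46 nF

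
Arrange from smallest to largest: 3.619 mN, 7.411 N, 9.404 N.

3.619 mN = 0.003619 N
7.411 N = 7.411 N
9.404 N = 9.404 N

3.619 mN < 7.411 N < 9.404 N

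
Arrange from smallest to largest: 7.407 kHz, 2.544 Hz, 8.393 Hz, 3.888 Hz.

7.407 kHz = 7407 Hz
2.544 Hz = 2.544 Hz
8.393 Hz = 8.393 Hz
3.888 Hz = 3.888 Hz

2.544 Hz < 3.888 Hz < 8.393 Hz < 7.407 kHz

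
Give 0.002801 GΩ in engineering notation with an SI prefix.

= 2.801 × 10^6 Ω; 10^6 is mega.

2.801 MΩ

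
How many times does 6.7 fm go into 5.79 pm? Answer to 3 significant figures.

864

(5.79 × 10^-12) / (6.7 × 10^-15) = 0.8642 × 10^3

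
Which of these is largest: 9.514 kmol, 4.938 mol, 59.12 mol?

9.514 kmol = 9514 mol
4.938 mol = 4.938 mol
59.12 mol = 59.12 mol

9.514 kmol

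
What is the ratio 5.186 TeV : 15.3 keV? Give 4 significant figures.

339000000

(5.186 × 10¹²) / (15.3 × 10³) = 0.33895 × 10⁹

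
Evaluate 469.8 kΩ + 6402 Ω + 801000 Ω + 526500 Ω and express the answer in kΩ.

1803.702 kΩ

In kΩ:
  469.8 kΩ → 469.8
  6402 Ω = 6402 × 10^-3 kΩ = 6.402
  801000 Ω = 801000 × 10^-3 kΩ = 801
  526500 Ω = 526500 × 10^-3 kΩ = 526.5
Sum: 469.8 + 6.402 + 801 + 526.5 = 1803.702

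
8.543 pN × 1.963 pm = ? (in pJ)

0.000000000016769909 pJ

8.543 × 10^-12 × 1.963 × 10^-12 = 16.769909 × 10^-24 J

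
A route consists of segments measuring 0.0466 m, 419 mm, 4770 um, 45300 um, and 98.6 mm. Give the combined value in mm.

In mm:
  0.0466 m = 0.0466 × 10^3 mm = 46.6
  419 mm → 419
  4770 um = 4770 × 10^-3 mm = 4.77
  45300 um = 45300 × 10^-3 mm = 45.3
  98.6 mm → 98.6
Sum: 46.6 + 419 + 4.77 + 45.3 + 98.6 = 614.27

614.27 mm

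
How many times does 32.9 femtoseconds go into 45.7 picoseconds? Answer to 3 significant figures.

1390

(45.7e-12) / (32.9e-15) = 1.389e3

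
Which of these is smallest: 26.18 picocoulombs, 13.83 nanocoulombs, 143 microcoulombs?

26.18 picocoulombs = 0.00000000002618 coulombs
13.83 nanocoulombs = 0.00000001383 coulombs
143 microcoulombs = 0.000143 coulombs

26.18 picocoulombs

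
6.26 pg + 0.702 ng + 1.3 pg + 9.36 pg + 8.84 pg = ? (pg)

In pg:
  6.26 pg → 6.26
  0.702 ng = 0.702e3 pg = 702
  1.3 pg → 1.3
  9.36 pg → 9.36
  8.84 pg → 8.84
Sum: 6.26 + 702 + 1.3 + 9.36 + 8.84 = 727.76

727.76 pg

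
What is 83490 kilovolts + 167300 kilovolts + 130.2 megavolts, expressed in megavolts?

In megavolts:
  83490 kilovolts = 83490 × 10^-3 megavolts = 83.49
  167300 kilovolts = 167300 × 10^-3 megavolts = 167.3
  130.2 megavolts → 130.2
Sum: 83.49 + 167.3 + 130.2 = 380.99

380.99 megavolts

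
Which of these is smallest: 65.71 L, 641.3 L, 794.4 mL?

65.71 L = 65.71 L
641.3 L = 641.3 L
794.4 mL = 0.7944 L

794.4 mL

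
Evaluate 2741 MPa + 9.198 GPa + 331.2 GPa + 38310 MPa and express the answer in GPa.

In GPa:
  2741 MPa = 2741 × 10^-3 GPa = 2.741
  9.198 GPa → 9.198
  331.2 GPa → 331.2
  38310 MPa = 38310 × 10^-3 GPa = 38.31
Sum: 2.741 + 9.198 + 331.2 + 38.31 = 381.449

381.449 GPa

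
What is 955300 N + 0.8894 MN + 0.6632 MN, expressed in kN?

2507.9 kN

In kN:
  955300 N = 955300 × 10^-3 kN = 955.3
  0.8894 MN = 0.8894 × 10^3 kN = 889.4
  0.6632 MN = 0.6632 × 10^3 kN = 663.2
Sum: 955.3 + 889.4 + 663.2 = 2507.9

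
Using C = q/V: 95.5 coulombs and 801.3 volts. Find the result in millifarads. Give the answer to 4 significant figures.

(95.5) / (801.3) = 0.119181 F

119.2 millifarads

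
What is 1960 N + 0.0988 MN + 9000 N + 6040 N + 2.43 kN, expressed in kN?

118.23 kN

In kN:
  1960 N = 1960 × 10^-3 kN = 1.96
  0.0988 MN = 0.0988 × 10^3 kN = 98.8
  9000 N = 9000 × 10^-3 kN = 9
  6040 N = 6040 × 10^-3 kN = 6.04
  2.43 kN → 2.43
Sum: 1.96 + 98.8 + 9 + 6.04 + 2.43 = 118.23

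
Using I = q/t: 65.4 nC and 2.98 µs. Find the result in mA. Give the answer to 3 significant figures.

21.9 mA

(65.4 × 10⁻⁹) / (2.98 × 10⁻⁶) = 21.946 × 10⁻³ A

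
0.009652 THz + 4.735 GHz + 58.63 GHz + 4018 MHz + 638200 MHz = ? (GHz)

In GHz:
  0.009652 THz = 0.009652 × 10^3 GHz = 9.652
  4.735 GHz → 4.735
  58.63 GHz → 58.63
  4018 MHz = 4018 × 10^-3 GHz = 4.018
  638200 MHz = 638200 × 10^-3 GHz = 638.2
Sum: 9.652 + 4.735 + 58.63 + 4.018 + 638.2 = 715.235

715.235 GHz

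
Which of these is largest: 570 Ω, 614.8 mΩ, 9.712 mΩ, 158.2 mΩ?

570 Ω

570 Ω = 570 Ω
614.8 mΩ = 0.6148 Ω
9.712 mΩ = 0.009712 Ω
158.2 mΩ = 0.1582 Ω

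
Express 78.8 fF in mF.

0.0000000000788 mF

femto = 10^-15, milli = 10^-3; factor is 10^-12.
78.8 × 10^-12 = 0.0000000000788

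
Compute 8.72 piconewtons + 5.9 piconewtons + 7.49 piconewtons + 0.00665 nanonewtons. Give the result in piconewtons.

28.76 piconewtons

In piconewtons:
  8.72 piconewtons → 8.72
  5.9 piconewtons → 5.9
  7.49 piconewtons → 7.49
  0.00665 nanonewtons = 0.00665 × 10^3 piconewtons = 6.65
Sum: 8.72 + 5.9 + 7.49 + 6.65 = 28.76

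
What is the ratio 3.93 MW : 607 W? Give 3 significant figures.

(3.93 × 10^6) / (607) = 0.006474 × 10^6

6470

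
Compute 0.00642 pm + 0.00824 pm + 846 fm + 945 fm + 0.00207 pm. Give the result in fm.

1807.73 fm

In fm:
  0.00642 pm = 0.00642 × 10³ fm = 6.42
  0.00824 pm = 0.00824 × 10³ fm = 8.24
  846 fm → 846
  945 fm → 945
  0.00207 pm = 0.00207 × 10³ fm = 2.07
Sum: 6.42 + 8.24 + 846 + 945 + 2.07 = 1807.73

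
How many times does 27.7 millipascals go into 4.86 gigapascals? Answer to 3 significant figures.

(4.86e9) / (27.7e-3) = 0.1755e12

175000000000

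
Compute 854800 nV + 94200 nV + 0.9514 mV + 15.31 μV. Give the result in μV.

1915.71 μV

In μV:
  854800 nV = 854800 × 10⁻³ μV = 854.8
  94200 nV = 94200 × 10⁻³ μV = 94.2
  0.9514 mV = 0.9514 × 10³ μV = 951.4
  15.31 μV → 15.31
Sum: 854.8 + 94.2 + 951.4 + 15.31 = 1915.71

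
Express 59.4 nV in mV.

nano = 10⁻⁹, milli = 10⁻³; factor is 10⁻⁶.
59.4 × 10⁻⁶ = 0.0000594

0.0000594 mV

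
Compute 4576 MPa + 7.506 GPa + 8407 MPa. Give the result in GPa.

In GPa:
  4576 MPa = 4576 × 10^-3 GPa = 4.576
  7.506 GPa → 7.506
  8407 MPa = 8407 × 10^-3 GPa = 8.407
Sum: 4.576 + 7.506 + 8.407 = 20.489

20.489 GPa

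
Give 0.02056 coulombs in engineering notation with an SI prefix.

= 20.56e-3 coulombs; 1e-3 is milli.

20.56 millicoulombs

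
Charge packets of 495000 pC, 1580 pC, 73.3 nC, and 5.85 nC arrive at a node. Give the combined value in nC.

575.73 nC

In nC:
  495000 pC = 495000e-3 nC = 495
  1580 pC = 1580e-3 nC = 1.58
  73.3 nC → 73.3
  5.85 nC → 5.85
Sum: 495 + 1.58 + 73.3 + 5.85 = 575.73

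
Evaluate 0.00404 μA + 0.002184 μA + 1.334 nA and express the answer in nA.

7.558 nA

In nA:
  0.00404 μA = 0.00404e3 nA = 4.04
  0.002184 μA = 0.002184e3 nA = 2.184
  1.334 nA → 1.334
Sum: 4.04 + 2.184 + 1.334 = 7.558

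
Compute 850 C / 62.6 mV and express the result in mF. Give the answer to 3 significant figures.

(850) / (62.6e-3) = 13.578e3 F

13600000 mF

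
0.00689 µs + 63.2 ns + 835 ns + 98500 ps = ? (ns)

In ns:
  0.00689 µs = 0.00689 × 10^3 ns = 6.89
  63.2 ns → 63.2
  835 ns → 835
  98500 ps = 98500 × 10^-3 ns = 98.5
Sum: 6.89 + 63.2 + 835 + 98.5 = 1003.59

1003.59 ns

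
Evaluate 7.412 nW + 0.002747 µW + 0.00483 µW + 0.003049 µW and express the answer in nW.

In nW:
  7.412 nW → 7.412
  0.002747 µW = 0.002747e3 nW = 2.747
  0.00483 µW = 0.00483e3 nW = 4.83
  0.003049 µW = 0.003049e3 nW = 3.049
Sum: 7.412 + 2.747 + 4.83 + 3.049 = 18.038

18.038 nW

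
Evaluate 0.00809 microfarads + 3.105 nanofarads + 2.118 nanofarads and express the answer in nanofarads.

13.313 nanofarads

In nanofarads:
  0.00809 microfarads = 0.00809 × 10³ nanofarads = 8.09
  3.105 nanofarads → 3.105
  2.118 nanofarads → 2.118
Sum: 8.09 + 3.105 + 2.118 = 13.313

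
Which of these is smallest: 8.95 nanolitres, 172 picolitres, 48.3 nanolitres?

8.95 nanolitres = 0.00000000895 litres
172 picolitres = 0.000000000172 litres
48.3 nanolitres = 0.0000000483 litres

172 picolitres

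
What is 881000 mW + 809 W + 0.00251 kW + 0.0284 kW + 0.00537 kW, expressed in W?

1726.28 W

In W:
  881000 mW = 881000e-3 W = 881
  809 W → 809
  0.00251 kW = 0.00251e3 W = 2.51
  0.0284 kW = 0.0284e3 W = 28.4
  0.00537 kW = 0.00537e3 W = 5.37
Sum: 881 + 809 + 2.51 + 28.4 + 5.37 = 1726.28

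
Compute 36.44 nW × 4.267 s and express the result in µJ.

0.15548948 µJ

36.44 × 10⁻⁹ × 4.267 = 155.48948 × 10⁻⁹ J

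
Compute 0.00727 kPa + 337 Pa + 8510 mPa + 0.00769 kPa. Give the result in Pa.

360.47 Pa

In Pa:
  0.00727 kPa = 0.00727 × 10³ Pa = 7.27
  337 Pa → 337
  8510 mPa = 8510 × 10⁻³ Pa = 8.51
  0.00769 kPa = 0.00769 × 10³ Pa = 7.69
Sum: 7.27 + 337 + 8.51 + 7.69 = 360.47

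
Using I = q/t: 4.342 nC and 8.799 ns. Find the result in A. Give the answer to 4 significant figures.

0.4935 A

(4.342e-9) / (8.799e-9) = 0.493465 A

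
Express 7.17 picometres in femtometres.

7170 femtometres

pico = 10⁻¹², femto = 10⁻¹⁵; factor is 10³.
7.17 × 10³ = 7170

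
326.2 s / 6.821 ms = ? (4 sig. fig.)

(326.2) / (6.821 × 10⁻³) = 47.823 × 10³

47820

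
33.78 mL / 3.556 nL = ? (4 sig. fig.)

9499000

(33.78 × 10^-3) / (3.556 × 10^-9) = 9.4994 × 10^6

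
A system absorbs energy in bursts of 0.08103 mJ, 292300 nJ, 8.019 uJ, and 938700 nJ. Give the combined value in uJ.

In uJ:
  0.08103 mJ = 0.08103 × 10^3 uJ = 81.03
  292300 nJ = 292300 × 10^-3 uJ = 292.3
  8.019 uJ → 8.019
  938700 nJ = 938700 × 10^-3 uJ = 938.7
Sum: 81.03 + 292.3 + 8.019 + 938.7 = 1320.049

1320.049 uJ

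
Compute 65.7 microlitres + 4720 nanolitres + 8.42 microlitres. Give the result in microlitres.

In microlitres:
  65.7 microlitres → 65.7
  4720 nanolitres = 4720 × 10^-3 microlitres = 4.72
  8.42 microlitres → 8.42
Sum: 65.7 + 4.72 + 8.42 = 78.84

78.84 microlitres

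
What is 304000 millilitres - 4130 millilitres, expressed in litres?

In litres:
  304000 millilitres = 304000 × 10^-3 litres = 304
  4130 millilitres = 4130 × 10^-3 litres = 4.13
Difference: 304 - 4.13 = 299.87

299.87 litres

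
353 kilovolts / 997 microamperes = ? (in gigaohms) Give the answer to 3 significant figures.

(353e3) / (997e-6) = 0.35406e9 Ω

0.354 gigaohms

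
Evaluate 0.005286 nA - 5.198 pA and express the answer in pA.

In pA:
  0.005286 nA = 0.005286 × 10^3 pA = 5.286
  5.198 pA → 5.198
Difference: 5.286 - 5.198 = 0.088

0.088 pA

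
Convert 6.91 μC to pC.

micro = 1e-6, pico = 1e-12; factor is 1e6.
6.91 × 1e6 = 6910000

6910000 pC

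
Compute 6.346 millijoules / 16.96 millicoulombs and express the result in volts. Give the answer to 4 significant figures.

(6.346 × 10^-3) / (16.96 × 10^-3) = 0.374175 V

0.3742 volts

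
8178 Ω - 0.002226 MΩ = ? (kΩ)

In kΩ:
  8178 Ω = 8178 × 10⁻³ kΩ = 8.178
  0.002226 MΩ = 0.002226 × 10³ kΩ = 2.226
Difference: 8.178 - 2.226 = 5.952

5.952 kΩ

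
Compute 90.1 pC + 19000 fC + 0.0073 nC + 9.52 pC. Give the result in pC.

125.92 pC

In pC:
  90.1 pC → 90.1
  19000 fC = 19000 × 10^-3 pC = 19
  0.0073 nC = 0.0073 × 10^3 pC = 7.3
  9.52 pC → 9.52
Sum: 90.1 + 19 + 7.3 + 9.52 = 125.92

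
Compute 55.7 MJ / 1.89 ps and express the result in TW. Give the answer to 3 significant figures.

29500000 TW

(55.7 × 10⁶) / (1.89 × 10⁻¹²) = 29.471 × 10¹⁸ W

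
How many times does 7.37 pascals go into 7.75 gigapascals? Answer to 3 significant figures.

(7.75 × 10^9) / (7.37) = 1.052 × 10^9

1050000000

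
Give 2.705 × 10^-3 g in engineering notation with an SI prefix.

2.705 mg

= 2.705 × 10^-3 g; 10^-3 is milli.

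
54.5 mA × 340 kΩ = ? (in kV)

18.53 kV

54.5 × 10^-3 × 340 × 10^3 = 18530 V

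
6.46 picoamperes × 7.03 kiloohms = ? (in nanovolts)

45.4138 nanovolts

6.46 × 10⁻¹² × 7.03 × 10³ = 45.4138 × 10⁻⁹ V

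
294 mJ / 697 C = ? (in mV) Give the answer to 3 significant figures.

(294 × 10^-3) / (697) = 0.42181 × 10^-3 V

0.422 mV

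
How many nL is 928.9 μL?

micro = 1e-6, nano = 1e-9; factor is 1e3.
928.9 × 1e3 = 928900

928900 nL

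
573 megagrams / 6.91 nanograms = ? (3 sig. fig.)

82900000000000000

(573e6) / (6.91e-9) = 82.92e15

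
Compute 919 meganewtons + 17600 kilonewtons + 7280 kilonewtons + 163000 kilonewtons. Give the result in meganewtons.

1106.88 meganewtons

In meganewtons:
  919 meganewtons → 919
  17600 kilonewtons = 17600 × 10^-3 meganewtons = 17.6
  7280 kilonewtons = 7280 × 10^-3 meganewtons = 7.28
  163000 kilonewtons = 163000 × 10^-3 meganewtons = 163
Sum: 919 + 17.6 + 7.28 + 163 = 1106.88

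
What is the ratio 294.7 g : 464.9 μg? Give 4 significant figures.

633900

(294.7) / (464.9 × 10⁻⁶) = 0.6339 × 10⁶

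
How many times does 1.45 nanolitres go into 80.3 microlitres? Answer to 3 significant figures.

(80.3 × 10^-6) / (1.45 × 10^-9) = 55.38 × 10^3

55400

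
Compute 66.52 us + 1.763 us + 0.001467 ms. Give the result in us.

In us:
  66.52 us → 66.52
  1.763 us → 1.763
  0.001467 ms = 0.001467 × 10³ us = 1.467
Sum: 66.52 + 1.763 + 1.467 = 69.75

69.75 us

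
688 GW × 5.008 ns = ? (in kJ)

688 × 10⁹ × 5.008 × 10⁻⁹ = 3445.504 J

3.445504 kJ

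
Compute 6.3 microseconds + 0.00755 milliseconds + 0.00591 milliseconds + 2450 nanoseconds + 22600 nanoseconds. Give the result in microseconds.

44.81 microseconds

In microseconds:
  6.3 microseconds → 6.3
  0.00755 milliseconds = 0.00755 × 10^3 microseconds = 7.55
  0.00591 milliseconds = 0.00591 × 10^3 microseconds = 5.91
  2450 nanoseconds = 2450 × 10^-3 microseconds = 2.45
  22600 nanoseconds = 22600 × 10^-3 microseconds = 22.6
Sum: 6.3 + 7.55 + 5.91 + 2.45 + 22.6 = 44.81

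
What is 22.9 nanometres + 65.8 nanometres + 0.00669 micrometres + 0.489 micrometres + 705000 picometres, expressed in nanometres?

In nanometres:
  22.9 nanometres → 22.9
  65.8 nanometres → 65.8
  0.00669 micrometres = 0.00669e3 nanometres = 6.69
  0.489 micrometres = 0.489e3 nanometres = 489
  705000 picometres = 705000e-3 nanometres = 705
Sum: 22.9 + 65.8 + 6.69 + 489 + 705 = 1289.39

1289.39 nanometres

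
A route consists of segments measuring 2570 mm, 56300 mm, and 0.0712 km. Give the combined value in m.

130.07 m

In m:
  2570 mm = 2570e-3 m = 2.57
  56300 mm = 56300e-3 m = 56.3
  0.0712 km = 0.0712e3 m = 71.2
Sum: 2.57 + 56.3 + 71.2 = 130.07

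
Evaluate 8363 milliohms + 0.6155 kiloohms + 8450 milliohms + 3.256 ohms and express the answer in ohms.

635.569 ohms

In ohms:
  8363 milliohms = 8363e-3 ohms = 8.363
  0.6155 kiloohms = 0.6155e3 ohms = 615.5
  8450 milliohms = 8450e-3 ohms = 8.45
  3.256 ohms → 3.256
Sum: 8.363 + 615.5 + 8.45 + 3.256 = 635.569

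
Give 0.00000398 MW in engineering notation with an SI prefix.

3.98 W

= 3.98 W; mantissa already in [1, 1000).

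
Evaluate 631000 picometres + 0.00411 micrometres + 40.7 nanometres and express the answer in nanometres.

In nanometres:
  631000 picometres = 631000 × 10^-3 nanometres = 631
  0.00411 micrometres = 0.00411 × 10^3 nanometres = 4.11
  40.7 nanometres → 40.7
Sum: 631 + 4.11 + 40.7 = 675.81

675.81 nanometres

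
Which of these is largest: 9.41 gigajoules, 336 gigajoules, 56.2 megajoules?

9.41 gigajoules = 9410000000 joules
336 gigajoules = 336000000000 joules
56.2 megajoules = 56200000 joules

336 gigajoules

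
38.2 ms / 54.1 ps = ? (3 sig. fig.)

706000000

(38.2 × 10^-3) / (54.1 × 10^-12) = 0.7061 × 10^9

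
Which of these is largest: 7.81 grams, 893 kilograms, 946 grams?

7.81 grams = 7.81 grams
893 kilograms = 893000 grams
946 grams = 946 grams

893 kilograms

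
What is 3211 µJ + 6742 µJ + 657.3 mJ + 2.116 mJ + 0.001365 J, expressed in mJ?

670.734 mJ

In mJ:
  3211 µJ = 3211 × 10⁻³ mJ = 3.211
  6742 µJ = 6742 × 10⁻³ mJ = 6.742
  657.3 mJ → 657.3
  2.116 mJ → 2.116
  0.001365 J = 0.001365 × 10³ mJ = 1.365
Sum: 3.211 + 6.742 + 657.3 + 2.116 + 1.365 = 670.734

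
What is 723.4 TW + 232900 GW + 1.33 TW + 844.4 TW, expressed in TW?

1802.03 TW

In TW:
  723.4 TW → 723.4
  232900 GW = 232900 × 10⁻³ TW = 232.9
  1.33 TW → 1.33
  844.4 TW → 844.4
Sum: 723.4 + 232.9 + 1.33 + 844.4 = 1802.03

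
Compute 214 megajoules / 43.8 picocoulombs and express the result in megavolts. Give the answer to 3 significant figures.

(214e6) / (43.8e-12) = 4.8858e18 V

4890000000000 megavolts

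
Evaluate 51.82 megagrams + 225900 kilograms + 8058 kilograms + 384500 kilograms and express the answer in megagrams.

In megagrams:
  51.82 megagrams → 51.82
  225900 kilograms = 225900 × 10^-3 megagrams = 225.9
  8058 kilograms = 8058 × 10^-3 megagrams = 8.058
  384500 kilograms = 384500 × 10^-3 megagrams = 384.5
Sum: 51.82 + 225.9 + 8.058 + 384.5 = 670.278

670.278 megagrams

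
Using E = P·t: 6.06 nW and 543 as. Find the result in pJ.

6.06 × 10⁻⁹ × 543 × 10⁻¹⁸ = 3290.58 × 10⁻²⁷ J

0.00000000000329058 pJ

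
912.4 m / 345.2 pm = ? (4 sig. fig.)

2643000000000

(912.4) / (345.2 × 10^-12) = 2.6431 × 10^12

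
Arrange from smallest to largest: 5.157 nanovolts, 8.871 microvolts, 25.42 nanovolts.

5.157 nanovolts = 0.000000005157 volts
8.871 microvolts = 0.000008871 volts
25.42 nanovolts = 0.00000002542 volts

5.157 nanovolts < 25.42 nanovolts < 8.871 microvolts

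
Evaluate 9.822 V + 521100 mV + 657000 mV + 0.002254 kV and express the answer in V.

1190.176 V

In V:
  9.822 V → 9.822
  521100 mV = 521100 × 10^-3 V = 521.1
  657000 mV = 657000 × 10^-3 V = 657
  0.002254 kV = 0.002254 × 10^3 V = 2.254
Sum: 9.822 + 521.1 + 657 + 2.254 = 1190.176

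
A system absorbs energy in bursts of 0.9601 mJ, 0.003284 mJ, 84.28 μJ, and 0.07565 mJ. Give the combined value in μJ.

In μJ:
  0.9601 mJ = 0.9601e3 μJ = 960.1
  0.003284 mJ = 0.003284e3 μJ = 3.284
  84.28 μJ → 84.28
  0.07565 mJ = 0.07565e3 μJ = 75.65
Sum: 960.1 + 3.284 + 84.28 + 75.65 = 1123.314

1123.314 μJ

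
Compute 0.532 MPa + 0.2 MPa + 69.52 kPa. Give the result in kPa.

801.52 kPa

In kPa:
  0.532 MPa = 0.532 × 10³ kPa = 532
  0.2 MPa = 0.2 × 10³ kPa = 200
  69.52 kPa → 69.52
Sum: 532 + 200 + 69.52 = 801.52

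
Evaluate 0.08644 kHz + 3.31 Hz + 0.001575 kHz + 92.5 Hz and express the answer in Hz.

In Hz:
  0.08644 kHz = 0.08644 × 10³ Hz = 86.44
  3.31 Hz → 3.31
  0.001575 kHz = 0.001575 × 10³ Hz = 1.575
  92.5 Hz → 92.5
Sum: 86.44 + 3.31 + 1.575 + 92.5 = 183.825

183.825 Hz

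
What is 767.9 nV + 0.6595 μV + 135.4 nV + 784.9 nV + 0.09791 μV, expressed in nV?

In nV:
  767.9 nV → 767.9
  0.6595 μV = 0.6595 × 10³ nV = 659.5
  135.4 nV → 135.4
  784.9 nV → 784.9
  0.09791 μV = 0.09791 × 10³ nV = 97.91
Sum: 767.9 + 659.5 + 135.4 + 784.9 + 97.91 = 2445.61

2445.61 nV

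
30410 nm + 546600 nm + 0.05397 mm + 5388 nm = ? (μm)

636.368 μm

In μm:
  30410 nm = 30410 × 10⁻³ μm = 30.41
  546600 nm = 546600 × 10⁻³ μm = 546.6
  0.05397 mm = 0.05397 × 10³ μm = 53.97
  5388 nm = 5388 × 10⁻³ μm = 5.388
Sum: 30.41 + 546.6 + 53.97 + 5.388 = 636.368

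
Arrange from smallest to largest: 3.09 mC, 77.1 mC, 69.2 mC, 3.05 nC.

3.09 mC = 0.00309 C
77.1 mC = 0.0771 C
69.2 mC = 0.0692 C
3.05 nC = 0.00000000305 C

3.05 nC < 3.09 mC < 69.2 mC < 77.1 mC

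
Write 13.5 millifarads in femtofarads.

13500000000000 femtofarads

milli = 1e-3, femto = 1e-15; factor is 1e12.
13.5 × 1e12 = 13500000000000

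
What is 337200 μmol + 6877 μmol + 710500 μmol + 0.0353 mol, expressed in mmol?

In mmol:
  337200 μmol = 337200 × 10^-3 mmol = 337.2
  6877 μmol = 6877 × 10^-3 mmol = 6.877
  710500 μmol = 710500 × 10^-3 mmol = 710.5
  0.0353 mol = 0.0353 × 10^3 mmol = 35.3
Sum: 337.2 + 6.877 + 710.5 + 35.3 = 1089.877

1089.877 mmol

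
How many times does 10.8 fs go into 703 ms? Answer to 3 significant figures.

(703 × 10^-3) / (10.8 × 10^-15) = 65.09 × 10^12

65100000000000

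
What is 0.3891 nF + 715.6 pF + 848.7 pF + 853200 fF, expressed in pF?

2806.6 pF

In pF:
  0.3891 nF = 0.3891 × 10³ pF = 389.1
  715.6 pF → 715.6
  848.7 pF → 848.7
  853200 fF = 853200 × 10⁻³ pF = 853.2
Sum: 389.1 + 715.6 + 848.7 + 853.2 = 2806.6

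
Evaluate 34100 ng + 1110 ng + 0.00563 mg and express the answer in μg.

40.84 μg

In μg:
  34100 ng = 34100 × 10⁻³ μg = 34.1
  1110 ng = 1110 × 10⁻³ μg = 1.11
  0.00563 mg = 0.00563 × 10³ μg = 5.63
Sum: 34.1 + 1.11 + 5.63 = 40.84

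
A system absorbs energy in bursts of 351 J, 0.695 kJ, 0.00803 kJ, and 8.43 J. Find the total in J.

1062.46 J

In J:
  351 J → 351
  0.695 kJ = 0.695 × 10³ J = 695
  0.00803 kJ = 0.00803 × 10³ J = 8.03
  8.43 J → 8.43
Sum: 351 + 695 + 8.03 + 8.43 = 1062.46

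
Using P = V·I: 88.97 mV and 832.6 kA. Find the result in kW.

88.97 × 10^-3 × 832.6 × 10^3 = 74076.422 W

74.076422 kW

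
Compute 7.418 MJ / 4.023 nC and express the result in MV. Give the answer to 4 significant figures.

(7.418 × 10⁶) / (4.023 × 10⁻⁹) = 1.8439 × 10¹⁵ V

1844000000 MV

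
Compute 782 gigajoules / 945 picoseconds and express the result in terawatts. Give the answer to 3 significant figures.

828000000 terawatts

(782 × 10^9) / (945 × 10^-12) = 0.82751 × 10^21 W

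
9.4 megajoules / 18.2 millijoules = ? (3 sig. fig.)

516000000

(9.4e6) / (18.2e-3) = 0.5165e9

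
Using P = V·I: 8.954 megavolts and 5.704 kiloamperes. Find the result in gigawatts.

8.954 × 10⁶ × 5.704 × 10³ = 51.073616 × 10⁹ W

51.073616 gigawatts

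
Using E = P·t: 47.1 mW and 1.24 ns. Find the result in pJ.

47.1e-3 × 1.24e-9 = 58.404e-12 J

58.404 pJ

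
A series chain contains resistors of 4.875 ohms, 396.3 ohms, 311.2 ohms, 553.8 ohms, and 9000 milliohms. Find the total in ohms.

1275.175 ohms

In ohms:
  4.875 ohms → 4.875
  396.3 ohms → 396.3
  311.2 ohms → 311.2
  553.8 ohms → 553.8
  9000 milliohms = 9000 × 10⁻³ ohms = 9
Sum: 4.875 + 396.3 + 311.2 + 553.8 + 9 = 1275.175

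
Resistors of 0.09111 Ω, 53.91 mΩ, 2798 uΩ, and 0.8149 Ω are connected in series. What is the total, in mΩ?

962.718 mΩ

In mΩ:
  0.09111 Ω = 0.09111 × 10^3 mΩ = 91.11
  53.91 mΩ → 53.91
  2798 uΩ = 2798 × 10^-3 mΩ = 2.798
  0.8149 Ω = 0.8149 × 10^3 mΩ = 814.9
Sum: 91.11 + 53.91 + 2.798 + 814.9 = 962.718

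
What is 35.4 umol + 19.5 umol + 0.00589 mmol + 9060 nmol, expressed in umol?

69.85 umol

In umol:
  35.4 umol → 35.4
  19.5 umol → 19.5
  0.00589 mmol = 0.00589 × 10³ umol = 5.89
  9060 nmol = 9060 × 10⁻³ umol = 9.06
Sum: 35.4 + 19.5 + 5.89 + 9.06 = 69.85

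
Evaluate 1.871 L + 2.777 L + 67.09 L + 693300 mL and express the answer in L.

In L:
  1.871 L → 1.871
  2.777 L → 2.777
  67.09 L → 67.09
  693300 mL = 693300 × 10⁻³ L = 693.3
Sum: 1.871 + 2.777 + 67.09 + 693.3 = 765.038

765.038 L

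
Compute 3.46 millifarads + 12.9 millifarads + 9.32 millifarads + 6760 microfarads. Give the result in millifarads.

In millifarads:
  3.46 millifarads → 3.46
  12.9 millifarads → 12.9
  9.32 millifarads → 9.32
  6760 microfarads = 6760 × 10^-3 millifarads = 6.76
Sum: 3.46 + 12.9 + 9.32 + 6.76 = 32.44

32.44 millifarads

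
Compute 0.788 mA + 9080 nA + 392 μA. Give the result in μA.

1189.08 μA

In μA:
  0.788 mA = 0.788 × 10³ μA = 788
  9080 nA = 9080 × 10⁻³ μA = 9.08
  392 μA → 392
Sum: 788 + 9.08 + 392 = 1189.08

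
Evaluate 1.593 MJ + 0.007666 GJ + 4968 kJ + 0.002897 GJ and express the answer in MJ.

17.124 MJ

In MJ:
  1.593 MJ → 1.593
  0.007666 GJ = 0.007666e3 MJ = 7.666
  4968 kJ = 4968e-3 MJ = 4.968
  0.002897 GJ = 0.002897e3 MJ = 2.897
Sum: 1.593 + 7.666 + 4.968 + 2.897 = 17.124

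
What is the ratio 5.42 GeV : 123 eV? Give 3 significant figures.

44100000

(5.42 × 10⁹) / (123) = 0.04407 × 10⁹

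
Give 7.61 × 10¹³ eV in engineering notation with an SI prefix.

= 76.1 × 10¹² eV; 10¹² is tera.

76.1 TeV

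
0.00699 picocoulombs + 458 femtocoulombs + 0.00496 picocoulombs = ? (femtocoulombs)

In femtocoulombs:
  0.00699 picocoulombs = 0.00699 × 10³ femtocoulombs = 6.99
  458 femtocoulombs → 458
  0.00496 picocoulombs = 0.00496 × 10³ femtocoulombs = 4.96
Sum: 6.99 + 458 + 4.96 = 469.95

469.95 femtocoulombs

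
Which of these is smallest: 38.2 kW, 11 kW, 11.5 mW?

38.2 kW = 38200 W
11 kW = 11000 W
11.5 mW = 0.0115 W

11.5 mW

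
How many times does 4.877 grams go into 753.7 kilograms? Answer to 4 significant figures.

154500

(753.7e3) / (4.877) = 154.54e3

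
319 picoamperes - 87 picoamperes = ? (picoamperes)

232 picoamperes

In picoamperes:
  319 picoamperes → 319
  87 picoamperes → 87
Difference: 319 - 87 = 232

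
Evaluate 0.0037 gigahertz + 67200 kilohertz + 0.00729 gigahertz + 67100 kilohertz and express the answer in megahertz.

In megahertz:
  0.0037 gigahertz = 0.0037e3 megahertz = 3.7
  67200 kilohertz = 67200e-3 megahertz = 67.2
  0.00729 gigahertz = 0.00729e3 megahertz = 7.29
  67100 kilohertz = 67100e-3 megahertz = 67.1
Sum: 3.7 + 67.2 + 7.29 + 67.1 = 145.29

145.29 megahertz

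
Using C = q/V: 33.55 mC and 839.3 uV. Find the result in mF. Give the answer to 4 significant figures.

39970 mF

(33.55 × 10⁻³) / (839.3 × 10⁻⁶) = 0.0399738 × 10³ F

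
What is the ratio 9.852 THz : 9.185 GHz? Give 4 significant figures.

(9.852 × 10¹²) / (9.185 × 10⁹) = 1.0726 × 10³

1073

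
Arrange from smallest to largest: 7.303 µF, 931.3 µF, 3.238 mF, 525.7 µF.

7.303 µF = 0.000007303 F
931.3 µF = 0.0009313 F
3.238 mF = 0.003238 F
525.7 µF = 0.0005257 F

7.303 µF < 525.7 µF < 931.3 µF < 3.238 mF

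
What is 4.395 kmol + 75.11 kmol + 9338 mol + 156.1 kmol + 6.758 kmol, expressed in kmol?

251.701 kmol

In kmol:
  4.395 kmol → 4.395
  75.11 kmol → 75.11
  9338 mol = 9338e-3 kmol = 9.338
  156.1 kmol → 156.1
  6.758 kmol → 6.758
Sum: 4.395 + 75.11 + 9.338 + 156.1 + 6.758 = 251.701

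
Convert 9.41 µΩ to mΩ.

micro = 10^-6, milli = 10^-3; factor is 10^-3.
9.41 × 10^-3 = 0.00941

0.00941 mΩ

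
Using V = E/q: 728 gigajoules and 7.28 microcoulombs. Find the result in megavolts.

(728 × 10^9) / (7.28 × 10^-6) = 100 × 10^15 V

100000000000 megavolts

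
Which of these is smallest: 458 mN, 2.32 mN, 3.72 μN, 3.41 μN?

458 mN = 0.458 N
2.32 mN = 0.00232 N
3.72 μN = 0.00000372 N
3.41 μN = 0.00000341 N

3.41 μN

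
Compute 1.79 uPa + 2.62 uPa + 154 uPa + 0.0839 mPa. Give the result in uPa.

In uPa:
  1.79 uPa → 1.79
  2.62 uPa → 2.62
  154 uPa → 154
  0.0839 mPa = 0.0839 × 10³ uPa = 83.9
Sum: 1.79 + 2.62 + 154 + 83.9 = 242.31

242.31 uPa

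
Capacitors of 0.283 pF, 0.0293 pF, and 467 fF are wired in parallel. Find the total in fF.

In fF:
  0.283 pF = 0.283 × 10^3 fF = 283
  0.0293 pF = 0.0293 × 10^3 fF = 29.3
  467 fF → 467
Sum: 283 + 29.3 + 467 = 779.3

779.3 fF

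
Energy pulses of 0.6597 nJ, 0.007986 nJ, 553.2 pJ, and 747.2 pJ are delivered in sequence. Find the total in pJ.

In pJ:
  0.6597 nJ = 0.6597 × 10³ pJ = 659.7
  0.007986 nJ = 0.007986 × 10³ pJ = 7.986
  553.2 pJ → 553.2
  747.2 pJ → 747.2
Sum: 659.7 + 7.986 + 553.2 + 747.2 = 1968.086

1968.086 pJ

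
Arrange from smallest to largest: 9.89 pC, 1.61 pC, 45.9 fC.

9.89 pC = 0.00000000000989 C
1.61 pC = 0.00000000000161 C
45.9 fC = 0.0000000000000459 C

45.9 fC < 1.61 pC < 9.89 pC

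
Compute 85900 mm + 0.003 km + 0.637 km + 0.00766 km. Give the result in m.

In m:
  85900 mm = 85900 × 10⁻³ m = 85.9
  0.003 km = 0.003 × 10³ m = 3
  0.637 km = 0.637 × 10³ m = 637
  0.00766 km = 0.00766 × 10³ m = 7.66
Sum: 85.9 + 3 + 637 + 7.66 = 733.56

733.56 m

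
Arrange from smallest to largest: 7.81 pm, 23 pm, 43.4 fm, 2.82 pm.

7.81 pm = 0.00000000000781 m
23 pm = 0.000000000023 m
43.4 fm = 0.0000000000000434 m
2.82 pm = 0.00000000000282 m

43.4 fm < 2.82 pm < 7.81 pm < 23 pm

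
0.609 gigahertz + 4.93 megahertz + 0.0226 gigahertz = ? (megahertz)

636.53 megahertz

In megahertz:
  0.609 gigahertz = 0.609e3 megahertz = 609
  4.93 megahertz → 4.93
  0.0226 gigahertz = 0.0226e3 megahertz = 22.6
Sum: 609 + 4.93 + 22.6 = 636.53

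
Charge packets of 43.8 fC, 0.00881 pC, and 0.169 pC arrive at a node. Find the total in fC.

221.61 fC

In fC:
  43.8 fC → 43.8
  0.00881 pC = 0.00881 × 10^3 fC = 8.81
  0.169 pC = 0.169 × 10^3 fC = 169
Sum: 43.8 + 8.81 + 169 = 221.61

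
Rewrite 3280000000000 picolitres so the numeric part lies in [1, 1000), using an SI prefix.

3.28 litres

= 3.28 litres; mantissa already in [1, 1000).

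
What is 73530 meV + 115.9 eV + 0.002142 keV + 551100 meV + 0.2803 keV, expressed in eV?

In eV:
  73530 meV = 73530e-3 eV = 73.53
  115.9 eV → 115.9
  0.002142 keV = 0.002142e3 eV = 2.142
  551100 meV = 551100e-3 eV = 551.1
  0.2803 keV = 0.2803e3 eV = 280.3
Sum: 73.53 + 115.9 + 2.142 + 551.1 + 280.3 = 1022.972

1022.972 eV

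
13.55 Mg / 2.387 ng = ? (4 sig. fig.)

5677000000000000

(13.55 × 10^6) / (2.387 × 10^-9) = 5.6766 × 10^15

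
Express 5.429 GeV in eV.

giga = 10^9, (no prefix) = 10^0; factor is 10^9.
5.429 × 10^9 = 5429000000

5429000000 eV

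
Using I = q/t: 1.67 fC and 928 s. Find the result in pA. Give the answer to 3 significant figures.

(1.67 × 10⁻¹⁵) / (928) = 0.0017996 × 10⁻¹⁵ A

0.00000180 pA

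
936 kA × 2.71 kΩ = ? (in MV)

2536.56 MV

936 × 10^3 × 2.71 × 10^3 = 2536.56 × 10^6 V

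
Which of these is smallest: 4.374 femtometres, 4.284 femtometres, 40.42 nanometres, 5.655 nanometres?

4.284 femtometres

4.374 femtometres = 0.000000000000004374 metres
4.284 femtometres = 0.000000000000004284 metres
40.42 nanometres = 0.00000004042 metres
5.655 nanometres = 0.000000005655 metres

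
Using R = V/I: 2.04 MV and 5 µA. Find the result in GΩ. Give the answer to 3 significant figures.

(2.04e6) / (5e-6) = 0.408e12 Ω

408 GΩ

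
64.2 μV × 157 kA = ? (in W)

64.2 × 10^-6 × 157 × 10^3 = 10079.4 × 10^-3 W

10.0794 W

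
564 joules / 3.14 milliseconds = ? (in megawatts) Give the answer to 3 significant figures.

0.180 megawatts

(564) / (3.14 × 10⁻³) = 179.62 × 10³ W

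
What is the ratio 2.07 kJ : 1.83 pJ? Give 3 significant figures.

1130000000000000

(2.07e3) / (1.83e-12) = 1.131e15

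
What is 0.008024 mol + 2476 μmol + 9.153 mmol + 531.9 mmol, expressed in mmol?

551.553 mmol

In mmol:
  0.008024 mol = 0.008024 × 10³ mmol = 8.024
  2476 μmol = 2476 × 10⁻³ mmol = 2.476
  9.153 mmol → 9.153
  531.9 mmol → 531.9
Sum: 8.024 + 2.476 + 9.153 + 531.9 = 551.553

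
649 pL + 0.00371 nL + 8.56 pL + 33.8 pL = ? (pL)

In pL:
  649 pL → 649
  0.00371 nL = 0.00371 × 10^3 pL = 3.71
  8.56 pL → 8.56
  33.8 pL → 33.8
Sum: 649 + 3.71 + 8.56 + 33.8 = 695.07

695.07 pL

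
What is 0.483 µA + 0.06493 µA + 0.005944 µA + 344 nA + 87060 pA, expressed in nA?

984.934 nA

In nA:
  0.483 µA = 0.483 × 10^3 nA = 483
  0.06493 µA = 0.06493 × 10^3 nA = 64.93
  0.005944 µA = 0.005944 × 10^3 nA = 5.944
  344 nA → 344
  87060 pA = 87060 × 10^-3 nA = 87.06
Sum: 483 + 64.93 + 5.944 + 344 + 87.06 = 984.934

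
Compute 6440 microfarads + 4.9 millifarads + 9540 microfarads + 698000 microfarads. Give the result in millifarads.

718.88 millifarads

In millifarads:
  6440 microfarads = 6440e-3 millifarads = 6.44
  4.9 millifarads → 4.9
  9540 microfarads = 9540e-3 millifarads = 9.54
  698000 microfarads = 698000e-3 millifarads = 698
Sum: 6.44 + 4.9 + 9.54 + 698 = 718.88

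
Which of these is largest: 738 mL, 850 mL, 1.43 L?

1.43 L

738 mL = 0.738 L
850 mL = 0.85 L
1.43 L = 1.43 L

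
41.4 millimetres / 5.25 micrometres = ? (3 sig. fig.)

(41.4 × 10^-3) / (5.25 × 10^-6) = 7.886 × 10^3

7890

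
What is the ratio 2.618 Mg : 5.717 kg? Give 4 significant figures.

(2.618 × 10⁶) / (5.717 × 10³) = 0.45793 × 10³

457.9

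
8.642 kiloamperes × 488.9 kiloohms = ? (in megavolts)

8.642 × 10^3 × 488.9 × 10^3 = 4225.0738 × 10^6 V

4225.0738 megavolts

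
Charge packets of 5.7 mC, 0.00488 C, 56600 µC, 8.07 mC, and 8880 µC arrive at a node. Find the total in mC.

84.13 mC

In mC:
  5.7 mC → 5.7
  0.00488 C = 0.00488 × 10³ mC = 4.88
  56600 µC = 56600 × 10⁻³ mC = 56.6
  8.07 mC → 8.07
  8880 µC = 8880 × 10⁻³ mC = 8.88
Sum: 5.7 + 4.88 + 56.6 + 8.07 + 8.88 = 84.13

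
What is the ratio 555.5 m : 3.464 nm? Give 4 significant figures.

160400000000

(555.5) / (3.464 × 10⁻⁹) = 160.36 × 10⁹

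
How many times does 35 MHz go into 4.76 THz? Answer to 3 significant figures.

136000

(4.76e12) / (35e6) = 0.136e6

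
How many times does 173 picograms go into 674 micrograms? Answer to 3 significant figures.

3900000

(674 × 10^-6) / (173 × 10^-12) = 3.896 × 10^6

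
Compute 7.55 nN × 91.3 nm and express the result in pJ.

7.55 × 10^-9 × 91.3 × 10^-9 = 689.315 × 10^-18 J

0.000689315 pJ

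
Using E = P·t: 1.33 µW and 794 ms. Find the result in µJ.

1.33 × 10^-6 × 794 × 10^-3 = 1056.02 × 10^-9 J

1.05602 µJ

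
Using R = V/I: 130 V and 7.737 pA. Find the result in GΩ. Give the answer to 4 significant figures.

16800 GΩ

(130) / (7.737 × 10^-12) = 16.8024 × 10^12 Ω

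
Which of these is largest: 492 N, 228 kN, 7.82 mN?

492 N = 492 N
228 kN = 228000 N
7.82 mN = 0.00782 N

228 kN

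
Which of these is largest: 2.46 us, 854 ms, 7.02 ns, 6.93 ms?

854 ms

2.46 us = 0.00000246 s
854 ms = 0.854 s
7.02 ns = 0.00000000702 s
6.93 ms = 0.00693 s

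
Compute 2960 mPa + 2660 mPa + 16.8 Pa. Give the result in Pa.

In Pa:
  2960 mPa = 2960 × 10⁻³ Pa = 2.96
  2660 mPa = 2660 × 10⁻³ Pa = 2.66
  16.8 Pa → 16.8
Sum: 2.96 + 2.66 + 16.8 = 22.42

22.42 Pa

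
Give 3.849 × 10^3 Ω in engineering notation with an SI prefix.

= 3.849 × 10^3 Ω; 10^3 is kilo.

3.849 kΩ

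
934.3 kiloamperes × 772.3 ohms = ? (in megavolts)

721.55989 megavolts

934.3e3 × 772.3 = 721559.89e3 V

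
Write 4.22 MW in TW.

mega = 10^6, tera = 10^12; factor is 10^-6.
4.22 × 10^-6 = 0.00000422

0.00000422 TW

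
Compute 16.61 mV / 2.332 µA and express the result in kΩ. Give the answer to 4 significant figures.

7.123 kΩ

(16.61e-3) / (2.332e-6) = 7.12264e3 Ω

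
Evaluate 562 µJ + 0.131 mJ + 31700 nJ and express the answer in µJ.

In µJ:
  562 µJ → 562
  0.131 mJ = 0.131 × 10³ µJ = 131
  31700 nJ = 31700 × 10⁻³ µJ = 31.7
Sum: 562 + 131 + 31.7 = 724.7

724.7 µJ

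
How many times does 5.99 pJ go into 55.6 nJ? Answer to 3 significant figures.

(55.6 × 10⁻⁹) / (5.99 × 10⁻¹²) = 9.282 × 10³

9280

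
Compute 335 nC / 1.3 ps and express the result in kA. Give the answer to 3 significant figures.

(335e-9) / (1.3e-12) = 257.69e3 A

258 kA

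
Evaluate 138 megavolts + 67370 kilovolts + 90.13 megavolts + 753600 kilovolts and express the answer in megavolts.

1049.1 megavolts

In megavolts:
  138 megavolts → 138
  67370 kilovolts = 67370 × 10^-3 megavolts = 67.37
  90.13 megavolts → 90.13
  753600 kilovolts = 753600 × 10^-3 megavolts = 753.6
Sum: 138 + 67.37 + 90.13 + 753.6 = 1049.1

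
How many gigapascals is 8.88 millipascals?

0.00000000000888 gigapascals

milli = 1e-3, giga = 1e9; factor is 1e-12.
8.88 × 1e-12 = 0.00000000000888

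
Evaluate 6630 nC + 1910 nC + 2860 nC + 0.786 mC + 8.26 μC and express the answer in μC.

In μC:
  6630 nC = 6630 × 10^-3 μC = 6.63
  1910 nC = 1910 × 10^-3 μC = 1.91
  2860 nC = 2860 × 10^-3 μC = 2.86
  0.786 mC = 0.786 × 10^3 μC = 786
  8.26 μC → 8.26
Sum: 6.63 + 1.91 + 2.86 + 786 + 8.26 = 805.66

805.66 μC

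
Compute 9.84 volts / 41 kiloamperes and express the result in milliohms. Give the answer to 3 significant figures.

0.240 milliohms

(9.84) / (41 × 10³) = 0.24 × 10⁻³ Ω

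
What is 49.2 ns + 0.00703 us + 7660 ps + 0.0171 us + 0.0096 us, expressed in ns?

90.59 ns

In ns:
  49.2 ns → 49.2
  0.00703 us = 0.00703 × 10^3 ns = 7.03
  7660 ps = 7660 × 10^-3 ns = 7.66
  0.0171 us = 0.0171 × 10^3 ns = 17.1
  0.0096 us = 0.0096 × 10^3 ns = 9.6
Sum: 49.2 + 7.03 + 7.66 + 17.1 + 9.6 = 90.59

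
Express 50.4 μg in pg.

50400000 pg

micro = 10^-6, pico = 10^-12; factor is 10^6.
50.4 × 10^6 = 50400000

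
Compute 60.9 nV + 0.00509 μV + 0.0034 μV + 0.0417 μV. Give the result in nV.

111.09 nV

In nV:
  60.9 nV → 60.9
  0.00509 μV = 0.00509e3 nV = 5.09
  0.0034 μV = 0.0034e3 nV = 3.4
  0.0417 μV = 0.0417e3 nV = 41.7
Sum: 60.9 + 5.09 + 3.4 + 41.7 = 111.09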